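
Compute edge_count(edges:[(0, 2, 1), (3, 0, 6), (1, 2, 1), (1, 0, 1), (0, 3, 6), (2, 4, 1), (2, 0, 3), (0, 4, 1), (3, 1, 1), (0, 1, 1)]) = 10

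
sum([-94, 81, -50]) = (-94) + 81 + (-50)
= -63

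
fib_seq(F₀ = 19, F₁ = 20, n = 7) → [19, 20, 39, 59, 98, 157, 255]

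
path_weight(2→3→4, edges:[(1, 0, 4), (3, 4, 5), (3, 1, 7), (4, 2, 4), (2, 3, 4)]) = w(2→3)=4 + w(3→4)=5
= 9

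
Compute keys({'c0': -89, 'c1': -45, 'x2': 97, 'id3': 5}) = ['c0', 'c1', 'x2', 'id3']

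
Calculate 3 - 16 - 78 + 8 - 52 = -135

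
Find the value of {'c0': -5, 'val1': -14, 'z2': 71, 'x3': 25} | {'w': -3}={'c0': -5, 'val1': -14, 'z2': 71, 'x3': 25, 'w': -3}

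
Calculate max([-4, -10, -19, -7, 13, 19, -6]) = 19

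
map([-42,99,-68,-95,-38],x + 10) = -42+10=-32, 99+10=109, -68+10=-58, -95+10=-85, -38+10=-28
= [-32, 109, -58, -85, -28]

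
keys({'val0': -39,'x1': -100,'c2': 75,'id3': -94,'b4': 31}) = ['val0', 'x1', 'c2', 'id3', 'b4']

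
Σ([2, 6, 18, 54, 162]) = 2 + 6 + 18 + 54 + 162
= 242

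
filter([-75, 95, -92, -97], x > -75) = [95]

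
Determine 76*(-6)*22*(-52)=521664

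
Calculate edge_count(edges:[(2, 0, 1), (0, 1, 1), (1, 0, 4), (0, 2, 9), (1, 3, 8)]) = 5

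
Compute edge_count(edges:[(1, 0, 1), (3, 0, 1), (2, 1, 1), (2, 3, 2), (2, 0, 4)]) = 5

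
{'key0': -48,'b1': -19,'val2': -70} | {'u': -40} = {'key0': -48, 'b1': -19, 'val2': -70, 'u': -40}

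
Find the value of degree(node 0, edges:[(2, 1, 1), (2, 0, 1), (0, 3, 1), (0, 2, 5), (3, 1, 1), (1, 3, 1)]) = incident: (2,0), (0,3), (0,2)
= 3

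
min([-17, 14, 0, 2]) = -17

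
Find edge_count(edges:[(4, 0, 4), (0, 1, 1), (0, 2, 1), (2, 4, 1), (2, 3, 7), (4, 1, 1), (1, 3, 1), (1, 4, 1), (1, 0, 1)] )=9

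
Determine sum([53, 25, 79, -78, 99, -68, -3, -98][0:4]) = 79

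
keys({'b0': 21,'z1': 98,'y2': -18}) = ['b0', 'z1', 'y2']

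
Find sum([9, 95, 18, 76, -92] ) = 106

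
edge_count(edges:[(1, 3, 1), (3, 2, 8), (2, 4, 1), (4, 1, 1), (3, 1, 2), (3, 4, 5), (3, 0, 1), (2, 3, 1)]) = 8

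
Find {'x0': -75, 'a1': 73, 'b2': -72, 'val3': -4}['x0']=-75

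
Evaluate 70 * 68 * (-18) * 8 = -685440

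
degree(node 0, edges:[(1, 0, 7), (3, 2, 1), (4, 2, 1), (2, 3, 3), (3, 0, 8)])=incident: (1,0), (3,0)
= 2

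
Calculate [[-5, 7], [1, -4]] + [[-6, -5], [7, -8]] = [[-11, 2], [8, -12]]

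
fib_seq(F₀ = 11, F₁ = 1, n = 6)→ F_2 = F_1 + F_0 = 12
F_3 = F_2 + F_1 = 13
F_4 = F_3 + F_2 = 25
...
= [11, 1, 12, 13, 25, 38]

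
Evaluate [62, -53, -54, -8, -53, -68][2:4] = [-54, -8]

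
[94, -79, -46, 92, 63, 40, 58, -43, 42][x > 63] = [94, 92]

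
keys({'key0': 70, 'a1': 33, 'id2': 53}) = ['key0', 'a1', 'id2']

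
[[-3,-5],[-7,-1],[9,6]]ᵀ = [[-3, -7, 9], [-5, -1, 6]]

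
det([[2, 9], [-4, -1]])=(2)*(-1) - (9)*(-4)
= 34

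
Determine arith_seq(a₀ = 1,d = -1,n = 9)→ [1, 0, -1, -2, -3, -4, -5, -6, -7]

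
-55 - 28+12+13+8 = -50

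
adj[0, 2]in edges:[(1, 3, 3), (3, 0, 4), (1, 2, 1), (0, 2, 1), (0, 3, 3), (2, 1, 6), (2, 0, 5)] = 1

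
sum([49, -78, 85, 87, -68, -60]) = 15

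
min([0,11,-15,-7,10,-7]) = -15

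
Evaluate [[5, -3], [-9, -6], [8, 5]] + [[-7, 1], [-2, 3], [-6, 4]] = [[-2, -2], [-11, -3], [2, 9]]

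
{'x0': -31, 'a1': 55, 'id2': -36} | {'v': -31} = {'x0': -31, 'a1': 55, 'id2': -36, 'v': -31}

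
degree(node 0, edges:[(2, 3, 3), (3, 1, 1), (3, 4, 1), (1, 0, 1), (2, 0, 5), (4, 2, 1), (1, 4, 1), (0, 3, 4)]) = incident: (1,0), (2,0), (0,3)
= 3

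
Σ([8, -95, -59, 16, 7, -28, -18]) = 8 + (-95) + (-59) + 16 + 7 + (-28) + (-18)
= -169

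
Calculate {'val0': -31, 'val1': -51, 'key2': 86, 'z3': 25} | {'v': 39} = {'val0': -31, 'val1': -51, 'key2': 86, 'z3': 25, 'v': 39}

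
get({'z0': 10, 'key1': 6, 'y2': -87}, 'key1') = 6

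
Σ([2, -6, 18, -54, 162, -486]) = 2 + -6 + 18 + -54 + 162 + -486
= -364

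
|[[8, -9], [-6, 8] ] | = 10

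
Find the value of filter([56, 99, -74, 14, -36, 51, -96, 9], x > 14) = keep x where x > 14: 56✓, 99✓, -74✗, 14✗, -36✗, 51✓, -96✗, 9✗
= [56, 99, 51]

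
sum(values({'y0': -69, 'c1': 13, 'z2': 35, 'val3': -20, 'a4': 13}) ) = (-69) + 13 + 35 + (-20) + 13
= -28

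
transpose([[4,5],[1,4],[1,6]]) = [[4, 1, 1], [5, 4, 6]]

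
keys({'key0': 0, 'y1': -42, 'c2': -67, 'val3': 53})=['key0', 'y1', 'c2', 'val3']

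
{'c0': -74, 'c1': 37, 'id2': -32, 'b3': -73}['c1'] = 37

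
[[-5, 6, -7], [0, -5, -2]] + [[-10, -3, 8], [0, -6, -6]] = [[-15, 3, 1], [0, -11, -8]]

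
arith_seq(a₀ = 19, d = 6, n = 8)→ [19, 25, 31, 37, 43, 49, 55, 61]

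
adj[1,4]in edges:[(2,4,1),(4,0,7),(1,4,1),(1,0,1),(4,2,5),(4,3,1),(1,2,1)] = 1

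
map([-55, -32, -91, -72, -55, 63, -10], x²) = (-55)²=3025, (-32)²=1024, (-91)²=8281, (-72)²=5184, (-55)²=3025, (63)²=3969, (-10)²=100
= [3025, 1024, 8281, 5184, 3025, 3969, 100]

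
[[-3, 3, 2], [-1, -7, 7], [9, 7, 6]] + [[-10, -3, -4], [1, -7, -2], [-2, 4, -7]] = [[-13, 0, -2], [0, -14, 5], [7, 11, -1]]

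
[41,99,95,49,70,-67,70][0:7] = [41, 99, 95, 49, 70, -67, 70]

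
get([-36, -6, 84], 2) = 84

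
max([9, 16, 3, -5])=16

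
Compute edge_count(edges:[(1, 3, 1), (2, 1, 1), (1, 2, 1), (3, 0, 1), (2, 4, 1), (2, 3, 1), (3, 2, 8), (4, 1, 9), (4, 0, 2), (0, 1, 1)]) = 10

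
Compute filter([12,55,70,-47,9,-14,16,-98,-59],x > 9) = keep x where x > 9: 12✓, 55✓, 70✓, -47✗, 9✗, -14✗, 16✓, -98✗, -59✗
= [12, 55, 70, 16]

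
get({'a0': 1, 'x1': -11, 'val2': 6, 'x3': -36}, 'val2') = 6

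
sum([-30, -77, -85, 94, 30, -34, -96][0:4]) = slice → [-30, -77, -85, 94]
(-30) + (-77) + (-85) + 94
= -98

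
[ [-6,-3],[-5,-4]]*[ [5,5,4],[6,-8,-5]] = [[-48, -6, -9], [-49, 7, 0]]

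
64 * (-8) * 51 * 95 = -2480640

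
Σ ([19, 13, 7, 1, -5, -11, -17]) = 19 + 13 + 7 + 1 + (-5) + (-11) + (-17)
= 7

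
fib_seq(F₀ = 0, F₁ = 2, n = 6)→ F_2 = F_1 + F_0 = 2
F_3 = F_2 + F_1 = 4
F_4 = F_3 + F_2 = 6
...
= [0, 2, 2, 4, 6, 10]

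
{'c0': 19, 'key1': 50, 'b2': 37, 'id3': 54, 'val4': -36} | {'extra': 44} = {'c0': 19, 'key1': 50, 'b2': 37, 'id3': 54, 'val4': -36, 'extra': 44}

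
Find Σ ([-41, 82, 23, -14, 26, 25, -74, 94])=121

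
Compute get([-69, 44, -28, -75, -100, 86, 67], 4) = -100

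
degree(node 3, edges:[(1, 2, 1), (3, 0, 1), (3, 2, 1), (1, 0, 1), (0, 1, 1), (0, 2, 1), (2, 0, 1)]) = incident: (3,0), (3,2)
= 2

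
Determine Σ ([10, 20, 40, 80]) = 150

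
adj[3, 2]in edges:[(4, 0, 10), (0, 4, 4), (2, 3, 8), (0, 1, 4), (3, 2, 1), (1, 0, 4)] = 1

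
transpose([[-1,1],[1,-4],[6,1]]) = [[-1, 1, 6], [1, -4, 1]]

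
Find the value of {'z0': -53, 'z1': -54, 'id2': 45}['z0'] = -53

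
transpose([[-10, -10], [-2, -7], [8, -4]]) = [[-10, -2, 8], [-10, -7, -4]]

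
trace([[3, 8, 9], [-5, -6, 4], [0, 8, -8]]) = diagonal: 3 + (-6) + (-8)
= -11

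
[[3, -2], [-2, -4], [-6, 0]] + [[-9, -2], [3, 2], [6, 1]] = [[-6, -4], [1, -2], [0, 1]]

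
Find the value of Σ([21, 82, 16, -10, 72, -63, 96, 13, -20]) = 21 + 82 + 16 + (-10) + 72 + (-63) + 96 + 13 + (-20)
= 207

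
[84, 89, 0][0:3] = [84, 89, 0]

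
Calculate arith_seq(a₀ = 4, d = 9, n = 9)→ a_0 = 4 + 0*9 = 4
a_1 = 4 + 1*9 = 13
a_2 = 4 + 2*9 = 22
...
= [4, 13, 22, 31, 40, 49, 58, 67, 76]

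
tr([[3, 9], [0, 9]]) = 12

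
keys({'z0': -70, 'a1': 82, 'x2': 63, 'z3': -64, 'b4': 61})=['z0', 'a1', 'x2', 'z3', 'b4']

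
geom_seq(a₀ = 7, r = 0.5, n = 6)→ a_0 = 7*0.5^0 = 7.0
a_1 = 7*0.5^1 = 3.5
a_2 = 7*0.5^2 = 1.75
...
= [7.0, 3.5, 1.75, 0.875, 0.4375, 0.21875]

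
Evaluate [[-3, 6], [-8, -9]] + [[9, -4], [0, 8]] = [[6, 2], [-8, -1]]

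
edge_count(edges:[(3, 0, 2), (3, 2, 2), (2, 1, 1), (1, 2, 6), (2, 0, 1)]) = 5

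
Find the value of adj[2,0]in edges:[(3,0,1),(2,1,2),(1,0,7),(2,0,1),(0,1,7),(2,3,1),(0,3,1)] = 1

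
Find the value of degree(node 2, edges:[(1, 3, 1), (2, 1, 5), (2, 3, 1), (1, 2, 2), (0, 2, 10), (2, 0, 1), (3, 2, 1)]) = 6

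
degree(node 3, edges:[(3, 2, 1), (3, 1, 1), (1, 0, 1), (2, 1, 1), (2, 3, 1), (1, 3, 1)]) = incident: (3,2), (3,1), (2,3), (1,3)
= 4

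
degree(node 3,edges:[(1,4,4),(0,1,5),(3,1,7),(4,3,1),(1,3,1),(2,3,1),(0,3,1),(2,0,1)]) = incident: (3,1), (4,3), (1,3), (2,3), (0,3)
= 5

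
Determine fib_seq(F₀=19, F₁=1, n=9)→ F_2 = F_1 + F_0 = 20
F_3 = F_2 + F_1 = 21
F_4 = F_3 + F_2 = 41
...
= [19, 1, 20, 21, 41, 62, 103, 165, 268]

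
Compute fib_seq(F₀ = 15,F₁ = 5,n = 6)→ [15, 5, 20, 25, 45, 70]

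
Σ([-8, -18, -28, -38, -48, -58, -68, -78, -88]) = -432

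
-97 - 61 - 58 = -216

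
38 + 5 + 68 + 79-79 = 111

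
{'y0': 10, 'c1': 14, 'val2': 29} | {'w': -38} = {'y0': 10, 'c1': 14, 'val2': 29, 'w': -38}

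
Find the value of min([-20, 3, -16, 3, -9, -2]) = -20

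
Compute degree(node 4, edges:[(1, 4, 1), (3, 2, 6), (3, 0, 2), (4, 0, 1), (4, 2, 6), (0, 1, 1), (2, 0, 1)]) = 3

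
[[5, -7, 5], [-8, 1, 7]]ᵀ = [[5, -8], [-7, 1], [5, 7]]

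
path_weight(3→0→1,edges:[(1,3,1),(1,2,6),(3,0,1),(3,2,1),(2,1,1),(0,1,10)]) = w(3→0)=1 + w(0→1)=10
= 11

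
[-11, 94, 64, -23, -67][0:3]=[-11, 94, 64]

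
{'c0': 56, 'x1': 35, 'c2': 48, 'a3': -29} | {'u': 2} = {'c0': 56, 'x1': 35, 'c2': 48, 'a3': -29, 'u': 2}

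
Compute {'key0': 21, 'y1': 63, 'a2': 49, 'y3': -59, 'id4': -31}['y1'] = 63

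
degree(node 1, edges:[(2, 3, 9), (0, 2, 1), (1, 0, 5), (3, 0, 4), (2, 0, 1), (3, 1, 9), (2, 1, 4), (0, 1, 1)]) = incident: (1,0), (3,1), (2,1), (0,1)
= 4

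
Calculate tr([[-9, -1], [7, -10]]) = -19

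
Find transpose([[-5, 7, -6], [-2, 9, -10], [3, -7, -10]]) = [[-5, -2, 3], [7, 9, -7], [-6, -10, -10]]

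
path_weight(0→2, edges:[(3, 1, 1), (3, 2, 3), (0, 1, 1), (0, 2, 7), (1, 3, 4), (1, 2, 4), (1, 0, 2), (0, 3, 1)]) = 7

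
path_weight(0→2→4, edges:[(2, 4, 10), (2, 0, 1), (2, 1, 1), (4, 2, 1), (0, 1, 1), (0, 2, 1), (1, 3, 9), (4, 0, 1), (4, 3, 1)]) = w(0→2)=1 + w(2→4)=10
= 11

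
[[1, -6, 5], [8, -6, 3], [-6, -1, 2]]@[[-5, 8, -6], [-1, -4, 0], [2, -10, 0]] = [[11, -18, -6], [-28, 58, -48], [35, -64, 36]]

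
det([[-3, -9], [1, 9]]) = (-3)*(9) - (-9)*(1)
= -18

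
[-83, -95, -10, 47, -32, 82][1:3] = [-95, -10]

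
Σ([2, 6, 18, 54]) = 2 + 6 + 18 + 54
= 80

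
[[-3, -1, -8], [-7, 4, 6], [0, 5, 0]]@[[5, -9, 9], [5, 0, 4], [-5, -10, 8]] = C[0][0] = (-3)*(5) + (-1)*(5) + (-8)*(-5) = 20
C[0][1] = (-3)*(-9) + (-1)*(0) + (-8)*(-10) = 107
C[0][2] = (-3)*(9) + (-1)*(4) + (-8)*(8) = -95
C[1][0] = (-7)*(5) + (4)*(5) + (6)*(-5) = -45
C[1][1] = (-7)*(-9) + (4)*(0) + (6)*(-10) = 3
C[1][2] = (-7)*(9) + (4)*(4) + (6)*(8) = 1
... (3 more cells)
= [[20, 107, -95], [-45, 3, 1], [25, 0, 20]]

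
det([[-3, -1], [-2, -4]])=10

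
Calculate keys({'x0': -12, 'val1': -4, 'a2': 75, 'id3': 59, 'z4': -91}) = ['x0', 'val1', 'a2', 'id3', 'z4']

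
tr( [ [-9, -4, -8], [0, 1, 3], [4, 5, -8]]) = -16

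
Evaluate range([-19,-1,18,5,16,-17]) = 37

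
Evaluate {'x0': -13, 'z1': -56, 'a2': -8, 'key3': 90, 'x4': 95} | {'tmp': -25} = {'x0': -13, 'z1': -56, 'a2': -8, 'key3': 90, 'x4': 95, 'tmp': -25}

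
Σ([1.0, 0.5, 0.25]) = 1.0 + 0.5 + 0.25
= 1.75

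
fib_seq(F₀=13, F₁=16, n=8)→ [13, 16, 29, 45, 74, 119, 193, 312]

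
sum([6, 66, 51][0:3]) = slice → [6, 66, 51]
6 + 66 + 51
= 123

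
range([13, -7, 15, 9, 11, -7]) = 22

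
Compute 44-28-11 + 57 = 62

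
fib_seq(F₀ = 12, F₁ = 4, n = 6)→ [12, 4, 16, 20, 36, 56]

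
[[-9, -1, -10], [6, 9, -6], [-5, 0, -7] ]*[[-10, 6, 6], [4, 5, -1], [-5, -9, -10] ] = C[0][0] = (-9)*(-10) + (-1)*(4) + (-10)*(-5) = 136
C[0][1] = (-9)*(6) + (-1)*(5) + (-10)*(-9) = 31
C[0][2] = (-9)*(6) + (-1)*(-1) + (-10)*(-10) = 47
C[1][0] = (6)*(-10) + (9)*(4) + (-6)*(-5) = 6
C[1][1] = (6)*(6) + (9)*(5) + (-6)*(-9) = 135
C[1][2] = (6)*(6) + (9)*(-1) + (-6)*(-10) = 87
... (3 more cells)
= [[136, 31, 47], [6, 135, 87], [85, 33, 40]]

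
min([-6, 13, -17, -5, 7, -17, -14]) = -17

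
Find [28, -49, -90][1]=-49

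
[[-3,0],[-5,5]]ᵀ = [[-3, -5], [0, 5]]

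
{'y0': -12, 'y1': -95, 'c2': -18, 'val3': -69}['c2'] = -18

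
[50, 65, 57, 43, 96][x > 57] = keep x where x > 57: 50✗, 65✓, 57✗, 43✗, 96✓
= [65, 96]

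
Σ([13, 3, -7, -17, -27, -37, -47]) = -119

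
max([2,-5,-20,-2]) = 2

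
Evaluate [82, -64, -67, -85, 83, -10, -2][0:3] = [82, -64, -67]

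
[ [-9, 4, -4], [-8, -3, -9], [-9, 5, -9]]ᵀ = [[-9, -8, -9], [4, -3, 5], [-4, -9, -9]]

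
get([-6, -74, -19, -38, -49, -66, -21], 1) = -74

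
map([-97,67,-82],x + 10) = [-87, 77, -72]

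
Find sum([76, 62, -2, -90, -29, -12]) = 76 + 62 + (-2) + (-90) + (-29) + (-12)
= 5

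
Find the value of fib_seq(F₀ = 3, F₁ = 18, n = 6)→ F_2 = F_1 + F_0 = 21
F_3 = F_2 + F_1 = 39
F_4 = F_3 + F_2 = 60
...
= [3, 18, 21, 39, 60, 99]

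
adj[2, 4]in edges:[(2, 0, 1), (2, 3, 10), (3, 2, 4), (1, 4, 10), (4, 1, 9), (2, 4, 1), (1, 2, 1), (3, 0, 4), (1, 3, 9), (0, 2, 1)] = 1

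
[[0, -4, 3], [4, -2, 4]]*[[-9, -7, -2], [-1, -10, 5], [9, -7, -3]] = C[0][0] = (0)*(-9) + (-4)*(-1) + (3)*(9) = 31
C[0][1] = (0)*(-7) + (-4)*(-10) + (3)*(-7) = 19
C[0][2] = (0)*(-2) + (-4)*(5) + (3)*(-3) = -29
C[1][0] = (4)*(-9) + (-2)*(-1) + (4)*(9) = 2
C[1][1] = (4)*(-7) + (-2)*(-10) + (4)*(-7) = -36
C[1][2] = (4)*(-2) + (-2)*(5) + (4)*(-3) = -30
= [[31, 19, -29], [2, -36, -30]]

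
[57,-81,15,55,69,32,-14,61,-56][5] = 32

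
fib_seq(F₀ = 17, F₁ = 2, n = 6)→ [17, 2, 19, 21, 40, 61]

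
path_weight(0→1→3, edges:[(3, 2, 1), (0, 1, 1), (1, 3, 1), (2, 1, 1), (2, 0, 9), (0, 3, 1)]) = 2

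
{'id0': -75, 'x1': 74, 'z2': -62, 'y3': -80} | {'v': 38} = {'id0': -75, 'x1': 74, 'z2': -62, 'y3': -80, 'v': 38}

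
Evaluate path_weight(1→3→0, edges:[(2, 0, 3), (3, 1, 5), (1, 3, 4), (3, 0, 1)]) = w(1→3)=4 + w(3→0)=1
= 5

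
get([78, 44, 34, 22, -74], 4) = -74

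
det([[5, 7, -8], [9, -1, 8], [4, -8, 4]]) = 816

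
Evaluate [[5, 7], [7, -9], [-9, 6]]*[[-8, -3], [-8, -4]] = C[0][0] = (5)*(-8) + (7)*(-8) = -96
C[0][1] = (5)*(-3) + (7)*(-4) = -43
C[1][0] = (7)*(-8) + (-9)*(-8) = 16
C[1][1] = (7)*(-3) + (-9)*(-4) = 15
C[2][0] = (-9)*(-8) + (6)*(-8) = 24
C[2][1] = (-9)*(-3) + (6)*(-4) = 3
= [[-96, -43], [16, 15], [24, 3]]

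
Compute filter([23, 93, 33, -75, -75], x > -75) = [23, 93, 33]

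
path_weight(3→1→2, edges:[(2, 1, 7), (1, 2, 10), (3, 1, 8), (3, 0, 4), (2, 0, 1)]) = w(3→1)=8 + w(1→2)=10
= 18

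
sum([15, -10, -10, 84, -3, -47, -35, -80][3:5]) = 81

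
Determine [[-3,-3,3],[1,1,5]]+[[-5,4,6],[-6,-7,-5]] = [[-8, 1, 9], [-5, -6, 0]]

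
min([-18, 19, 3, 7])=-18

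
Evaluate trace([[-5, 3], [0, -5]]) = -10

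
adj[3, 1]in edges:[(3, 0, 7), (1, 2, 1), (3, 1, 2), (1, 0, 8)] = 2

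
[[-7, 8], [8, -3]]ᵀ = [[-7, 8], [8, -3]]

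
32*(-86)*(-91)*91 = 22789312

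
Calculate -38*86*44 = -143792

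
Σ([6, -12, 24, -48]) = -30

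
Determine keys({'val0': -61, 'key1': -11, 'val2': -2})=['val0', 'key1', 'val2']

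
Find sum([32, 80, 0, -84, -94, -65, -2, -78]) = -211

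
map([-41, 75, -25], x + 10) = -41+10=-31, 75+10=85, -25+10=-15
= [-31, 85, -15]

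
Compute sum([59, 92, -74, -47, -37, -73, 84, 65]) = 69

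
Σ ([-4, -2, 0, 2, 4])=0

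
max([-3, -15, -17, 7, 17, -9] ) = 17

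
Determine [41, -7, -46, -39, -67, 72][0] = 41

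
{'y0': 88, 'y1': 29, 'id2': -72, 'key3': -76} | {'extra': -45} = {'y0': 88, 'y1': 29, 'id2': -72, 'key3': -76, 'extra': -45}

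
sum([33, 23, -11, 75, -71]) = 49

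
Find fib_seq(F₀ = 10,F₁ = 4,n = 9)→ [10, 4, 14, 18, 32, 50, 82, 132, 214]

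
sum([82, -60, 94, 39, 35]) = 82 + (-60) + 94 + 39 + 35
= 190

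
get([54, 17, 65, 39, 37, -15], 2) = 65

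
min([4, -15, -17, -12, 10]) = -17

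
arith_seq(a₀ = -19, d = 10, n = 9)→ a_0 = -19 + 0*10 = -19
a_1 = -19 + 1*10 = -9
a_2 = -19 + 2*10 = 1
...
= [-19, -9, 1, 11, 21, 31, 41, 51, 61]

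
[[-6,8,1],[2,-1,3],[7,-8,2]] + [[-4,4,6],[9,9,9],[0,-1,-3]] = [[-10, 12, 7], [11, 8, 12], [7, -9, -1]]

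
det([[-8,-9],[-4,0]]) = -36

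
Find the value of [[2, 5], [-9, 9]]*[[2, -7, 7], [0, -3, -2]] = [[4, -29, 4], [-18, 36, -81]]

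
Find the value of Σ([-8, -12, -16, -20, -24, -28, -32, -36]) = -176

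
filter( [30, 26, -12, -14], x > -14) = [30, 26, -12]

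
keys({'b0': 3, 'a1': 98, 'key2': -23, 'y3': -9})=['b0', 'a1', 'key2', 'y3']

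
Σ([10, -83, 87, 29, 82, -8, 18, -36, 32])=10 + (-83) + 87 + 29 + 82 + (-8) + 18 + (-36) + 32
= 131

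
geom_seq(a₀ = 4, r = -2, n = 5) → a_0 = 4*(-2)^0 = 4
a_1 = 4*(-2)^1 = -8
a_2 = 4*(-2)^2 = 16
...
= [4, -8, 16, -32, 64]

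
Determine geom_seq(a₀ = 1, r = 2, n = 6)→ a_0 = 1*2^0 = 1
a_1 = 1*2^1 = 2
a_2 = 1*2^2 = 4
...
= [1, 2, 4, 8, 16, 32]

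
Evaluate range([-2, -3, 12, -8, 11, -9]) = 21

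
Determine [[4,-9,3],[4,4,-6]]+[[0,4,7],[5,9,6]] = [[4, -5, 10], [9, 13, 0]]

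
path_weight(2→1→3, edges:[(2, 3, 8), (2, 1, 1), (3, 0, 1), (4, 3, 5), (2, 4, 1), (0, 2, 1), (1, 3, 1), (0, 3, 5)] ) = w(2→1)=1 + w(1→3)=1
= 2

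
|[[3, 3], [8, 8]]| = (3)*(8) - (3)*(8)
= 0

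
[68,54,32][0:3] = [68, 54, 32]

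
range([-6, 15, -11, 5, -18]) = 33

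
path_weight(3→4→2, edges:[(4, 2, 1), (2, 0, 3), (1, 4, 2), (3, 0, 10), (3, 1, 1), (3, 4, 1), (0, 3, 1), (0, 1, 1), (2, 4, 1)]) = w(3→4)=1 + w(4→2)=1
= 2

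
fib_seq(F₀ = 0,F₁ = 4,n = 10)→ F_2 = F_1 + F_0 = 4
F_3 = F_2 + F_1 = 8
F_4 = F_3 + F_2 = 12
...
= [0, 4, 4, 8, 12, 20, 32, 52, 84, 136]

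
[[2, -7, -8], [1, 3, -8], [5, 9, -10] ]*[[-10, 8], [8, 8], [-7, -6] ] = [[-20, 8], [70, 80], [92, 172]]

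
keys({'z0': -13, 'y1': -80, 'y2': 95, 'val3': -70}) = ['z0', 'y1', 'y2', 'val3']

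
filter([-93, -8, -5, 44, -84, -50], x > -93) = keep x where x > -93: -93✗, -8✓, -5✓, 44✓, -84✓, -50✓
= [-8, -5, 44, -84, -50]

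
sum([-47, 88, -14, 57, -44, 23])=(-47) + 88 + (-14) + 57 + (-44) + 23
= 63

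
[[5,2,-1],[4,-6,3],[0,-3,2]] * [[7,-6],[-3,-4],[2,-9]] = C[0][0] = (5)*(7) + (2)*(-3) + (-1)*(2) = 27
C[0][1] = (5)*(-6) + (2)*(-4) + (-1)*(-9) = -29
C[1][0] = (4)*(7) + (-6)*(-3) + (3)*(2) = 52
C[1][1] = (4)*(-6) + (-6)*(-4) + (3)*(-9) = -27
C[2][0] = (0)*(7) + (-3)*(-3) + (2)*(2) = 13
C[2][1] = (0)*(-6) + (-3)*(-4) + (2)*(-9) = -6
= [[27, -29], [52, -27], [13, -6]]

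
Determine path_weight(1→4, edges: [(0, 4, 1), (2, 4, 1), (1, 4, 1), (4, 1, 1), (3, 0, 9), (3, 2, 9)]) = 1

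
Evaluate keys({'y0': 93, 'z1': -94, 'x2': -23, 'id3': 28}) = ['y0', 'z1', 'x2', 'id3']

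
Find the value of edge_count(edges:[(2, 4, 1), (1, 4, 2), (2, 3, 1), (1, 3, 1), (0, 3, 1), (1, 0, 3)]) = 6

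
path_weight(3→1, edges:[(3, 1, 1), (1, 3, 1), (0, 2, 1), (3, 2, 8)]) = w(3→1)=1
= 1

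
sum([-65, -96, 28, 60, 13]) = -60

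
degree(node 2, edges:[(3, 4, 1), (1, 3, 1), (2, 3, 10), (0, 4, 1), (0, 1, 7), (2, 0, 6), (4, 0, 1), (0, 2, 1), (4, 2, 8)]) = 4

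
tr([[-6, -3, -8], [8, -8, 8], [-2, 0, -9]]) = diagonal: (-6) + (-8) + (-9)
= -23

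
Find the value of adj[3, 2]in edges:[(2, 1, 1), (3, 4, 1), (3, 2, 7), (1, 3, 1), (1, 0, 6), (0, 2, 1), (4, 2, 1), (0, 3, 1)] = 7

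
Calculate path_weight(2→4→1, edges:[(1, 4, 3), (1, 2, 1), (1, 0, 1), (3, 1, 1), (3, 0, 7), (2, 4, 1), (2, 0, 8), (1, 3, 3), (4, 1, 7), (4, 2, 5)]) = 8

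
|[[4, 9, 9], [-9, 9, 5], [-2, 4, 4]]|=136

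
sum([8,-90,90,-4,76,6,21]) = 8 + (-90) + 90 + (-4) + 76 + 6 + 21
= 107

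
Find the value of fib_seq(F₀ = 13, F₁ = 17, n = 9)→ [13, 17, 30, 47, 77, 124, 201, 325, 526]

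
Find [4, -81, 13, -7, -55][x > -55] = [4, 13, -7]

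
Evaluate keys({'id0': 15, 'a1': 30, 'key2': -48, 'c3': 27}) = ['id0', 'a1', 'key2', 'c3']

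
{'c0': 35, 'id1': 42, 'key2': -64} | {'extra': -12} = {'c0': 35, 'id1': 42, 'key2': -64, 'extra': -12}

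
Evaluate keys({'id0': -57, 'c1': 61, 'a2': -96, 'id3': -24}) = ['id0', 'c1', 'a2', 'id3']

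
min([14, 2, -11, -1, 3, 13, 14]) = -11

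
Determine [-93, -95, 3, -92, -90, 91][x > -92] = keep x where x > -92: -93✗, -95✗, 3✓, -92✗, -90✓, 91✓
= [3, -90, 91]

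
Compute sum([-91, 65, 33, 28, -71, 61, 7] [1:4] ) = slice → [65, 33, 28]
65 + 33 + 28
= 126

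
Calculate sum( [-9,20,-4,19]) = (-9) + 20 + (-4) + 19
= 26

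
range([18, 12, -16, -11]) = 34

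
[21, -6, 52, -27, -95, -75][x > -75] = [21, -6, 52, -27]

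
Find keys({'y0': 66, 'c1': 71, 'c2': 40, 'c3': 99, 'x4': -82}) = ['y0', 'c1', 'c2', 'c3', 'x4']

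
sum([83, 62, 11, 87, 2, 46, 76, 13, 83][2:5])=slice → [11, 87, 2]
11 + 87 + 2
= 100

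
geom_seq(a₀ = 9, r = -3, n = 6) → a_0 = 9*(-3)^0 = 9
a_1 = 9*(-3)^1 = -27
a_2 = 9*(-3)^2 = 81
...
= [9, -27, 81, -243, 729, -2187]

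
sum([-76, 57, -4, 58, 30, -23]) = (-76) + 57 + (-4) + 58 + 30 + (-23)
= 42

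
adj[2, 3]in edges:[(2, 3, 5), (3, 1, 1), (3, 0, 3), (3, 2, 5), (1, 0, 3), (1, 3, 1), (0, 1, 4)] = 5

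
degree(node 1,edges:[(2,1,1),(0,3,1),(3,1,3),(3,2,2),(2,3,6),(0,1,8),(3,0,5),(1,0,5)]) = incident: (2,1), (3,1), (0,1), (1,0)
= 4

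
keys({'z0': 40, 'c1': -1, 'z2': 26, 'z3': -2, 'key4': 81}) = ['z0', 'c1', 'z2', 'z3', 'key4']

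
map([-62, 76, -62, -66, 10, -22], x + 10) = [-52, 86, -52, -56, 20, -12]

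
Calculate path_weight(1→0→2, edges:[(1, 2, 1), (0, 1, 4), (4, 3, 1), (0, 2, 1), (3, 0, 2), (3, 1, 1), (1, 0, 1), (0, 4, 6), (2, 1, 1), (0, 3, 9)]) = 2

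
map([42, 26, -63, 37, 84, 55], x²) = [1764, 676, 3969, 1369, 7056, 3025]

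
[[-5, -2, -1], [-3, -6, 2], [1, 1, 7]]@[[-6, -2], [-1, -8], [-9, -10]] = [[41, 36], [6, 34], [-70, -80]]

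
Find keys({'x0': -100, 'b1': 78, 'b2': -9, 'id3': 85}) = ['x0', 'b1', 'b2', 'id3']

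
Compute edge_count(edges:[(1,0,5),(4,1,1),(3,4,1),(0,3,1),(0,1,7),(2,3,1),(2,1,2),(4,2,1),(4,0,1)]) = 9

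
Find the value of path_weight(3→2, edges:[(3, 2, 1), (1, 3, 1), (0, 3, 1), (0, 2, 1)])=w(3→2)=1
= 1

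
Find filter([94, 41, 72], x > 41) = keep x where x > 41: 94✓, 41✗, 72✓
= [94, 72]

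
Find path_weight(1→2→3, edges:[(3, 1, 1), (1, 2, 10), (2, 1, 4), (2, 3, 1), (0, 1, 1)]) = w(1→2)=10 + w(2→3)=1
= 11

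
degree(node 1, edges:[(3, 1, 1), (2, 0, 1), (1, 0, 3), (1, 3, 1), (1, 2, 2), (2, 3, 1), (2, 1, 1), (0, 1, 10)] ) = 6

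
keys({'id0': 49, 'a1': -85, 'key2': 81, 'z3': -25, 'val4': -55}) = ['id0', 'a1', 'key2', 'z3', 'val4']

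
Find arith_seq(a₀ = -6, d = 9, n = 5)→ [-6, 3, 12, 21, 30]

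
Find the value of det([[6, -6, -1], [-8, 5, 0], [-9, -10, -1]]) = (1)*(6)*det([[5, 0], [-10, -1]]) + (-1)*(-6)*det([[-8, 0], [-9, -1]]) + (1)*(-1)*det([[-8, 5], [-9, -10]])
= -30 + 48 + -125
= -107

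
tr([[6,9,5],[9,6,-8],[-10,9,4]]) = 16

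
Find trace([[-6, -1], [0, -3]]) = diagonal: (-6) + (-3)
= -9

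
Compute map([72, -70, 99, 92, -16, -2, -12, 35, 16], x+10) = [82, -60, 109, 102, -6, 8, -2, 45, 26]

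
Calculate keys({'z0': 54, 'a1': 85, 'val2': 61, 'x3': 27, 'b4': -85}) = ['z0', 'a1', 'val2', 'x3', 'b4']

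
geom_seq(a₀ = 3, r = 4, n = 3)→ [3, 12, 48]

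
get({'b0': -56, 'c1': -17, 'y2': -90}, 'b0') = -56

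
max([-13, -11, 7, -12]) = 7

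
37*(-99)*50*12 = -2197800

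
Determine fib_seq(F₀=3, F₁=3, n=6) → [3, 3, 6, 9, 15, 24]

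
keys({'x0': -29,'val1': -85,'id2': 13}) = ['x0', 'val1', 'id2']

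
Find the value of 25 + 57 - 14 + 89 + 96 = 253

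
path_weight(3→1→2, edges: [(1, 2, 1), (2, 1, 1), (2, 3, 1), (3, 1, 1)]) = w(3→1)=1 + w(1→2)=1
= 2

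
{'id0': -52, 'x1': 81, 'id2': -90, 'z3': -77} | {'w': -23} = {'id0': -52, 'x1': 81, 'id2': -90, 'z3': -77, 'w': -23}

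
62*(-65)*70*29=-8180900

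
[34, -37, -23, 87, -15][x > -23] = keep x where x > -23: 34✓, -37✗, -23✗, 87✓, -15✓
= [34, 87, -15]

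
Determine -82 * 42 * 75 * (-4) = 1033200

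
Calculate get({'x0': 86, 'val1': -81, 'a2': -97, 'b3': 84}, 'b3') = 84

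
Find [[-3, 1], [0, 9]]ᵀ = [[-3, 0], [1, 9]]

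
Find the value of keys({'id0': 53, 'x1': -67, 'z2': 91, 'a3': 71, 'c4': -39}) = ['id0', 'x1', 'z2', 'a3', 'c4']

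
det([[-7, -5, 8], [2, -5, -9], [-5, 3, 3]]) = -431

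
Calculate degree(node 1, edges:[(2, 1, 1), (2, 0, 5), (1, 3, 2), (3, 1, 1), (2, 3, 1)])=incident: (2,1), (1,3), (3,1)
= 3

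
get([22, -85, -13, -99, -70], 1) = -85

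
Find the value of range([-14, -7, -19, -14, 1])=20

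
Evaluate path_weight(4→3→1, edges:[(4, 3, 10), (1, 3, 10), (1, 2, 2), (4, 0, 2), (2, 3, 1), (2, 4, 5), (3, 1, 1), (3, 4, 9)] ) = 11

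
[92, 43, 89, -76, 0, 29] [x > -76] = [92, 43, 89, 0, 29]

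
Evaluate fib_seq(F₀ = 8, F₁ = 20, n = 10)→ [8, 20, 28, 48, 76, 124, 200, 324, 524, 848]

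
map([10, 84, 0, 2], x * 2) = 10*2=20, 84*2=168, 0*2=0, 2*2=4
= [20, 168, 0, 4]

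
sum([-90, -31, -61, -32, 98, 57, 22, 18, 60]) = (-90) + (-31) + (-61) + (-32) + 98 + 57 + 22 + 18 + 60
= 41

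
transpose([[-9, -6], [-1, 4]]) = [[-9, -1], [-6, 4]]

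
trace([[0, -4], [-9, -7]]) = -7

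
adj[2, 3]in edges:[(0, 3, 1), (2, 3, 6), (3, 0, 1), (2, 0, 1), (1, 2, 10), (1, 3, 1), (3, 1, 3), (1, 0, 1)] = 6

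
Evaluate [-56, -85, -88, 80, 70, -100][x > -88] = [-56, -85, 80, 70]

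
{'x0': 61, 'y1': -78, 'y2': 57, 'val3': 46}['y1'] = -78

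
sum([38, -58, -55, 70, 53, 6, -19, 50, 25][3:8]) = 160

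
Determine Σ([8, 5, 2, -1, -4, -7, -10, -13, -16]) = -36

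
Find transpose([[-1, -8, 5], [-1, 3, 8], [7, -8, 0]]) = [[-1, -1, 7], [-8, 3, -8], [5, 8, 0]]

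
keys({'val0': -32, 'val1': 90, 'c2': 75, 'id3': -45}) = ['val0', 'val1', 'c2', 'id3']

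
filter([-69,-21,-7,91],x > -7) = [91]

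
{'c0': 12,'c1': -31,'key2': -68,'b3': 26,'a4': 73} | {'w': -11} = {'c0': 12, 'c1': -31, 'key2': -68, 'b3': 26, 'a4': 73, 'w': -11}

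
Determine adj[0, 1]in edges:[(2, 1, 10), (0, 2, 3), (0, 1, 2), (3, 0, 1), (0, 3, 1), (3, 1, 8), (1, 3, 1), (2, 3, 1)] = 2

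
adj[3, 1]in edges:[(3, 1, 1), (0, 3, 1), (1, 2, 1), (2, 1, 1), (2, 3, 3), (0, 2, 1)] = 1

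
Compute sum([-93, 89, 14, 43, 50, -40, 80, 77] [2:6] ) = slice → [14, 43, 50, -40]
14 + 43 + 50 + (-40)
= 67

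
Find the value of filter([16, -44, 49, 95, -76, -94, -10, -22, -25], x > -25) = [16, 49, 95, -10, -22]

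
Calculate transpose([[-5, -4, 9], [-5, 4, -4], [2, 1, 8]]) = [[-5, -5, 2], [-4, 4, 1], [9, -4, 8]]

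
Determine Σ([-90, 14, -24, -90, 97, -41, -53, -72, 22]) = -237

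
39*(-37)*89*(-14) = 1797978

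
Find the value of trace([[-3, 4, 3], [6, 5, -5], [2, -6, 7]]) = diagonal: (-3) + 5 + 7
= 9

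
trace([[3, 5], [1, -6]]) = -3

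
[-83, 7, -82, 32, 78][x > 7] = [32, 78]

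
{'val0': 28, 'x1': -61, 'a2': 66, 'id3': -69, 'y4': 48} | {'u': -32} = {'val0': 28, 'x1': -61, 'a2': 66, 'id3': -69, 'y4': 48, 'u': -32}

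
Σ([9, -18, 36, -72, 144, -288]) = -189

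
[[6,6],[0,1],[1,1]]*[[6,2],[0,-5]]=C[0][0] = (6)*(6) + (6)*(0) = 36
C[0][1] = (6)*(2) + (6)*(-5) = -18
C[1][0] = (0)*(6) + (1)*(0) = 0
C[1][1] = (0)*(2) + (1)*(-5) = -5
C[2][0] = (1)*(6) + (1)*(0) = 6
C[2][1] = (1)*(2) + (1)*(-5) = -3
= [[36, -18], [0, -5], [6, -3]]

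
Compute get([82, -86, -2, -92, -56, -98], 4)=-56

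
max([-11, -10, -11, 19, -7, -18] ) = 19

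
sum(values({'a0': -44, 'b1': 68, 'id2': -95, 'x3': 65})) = (-44) + 68 + (-95) + 65
= -6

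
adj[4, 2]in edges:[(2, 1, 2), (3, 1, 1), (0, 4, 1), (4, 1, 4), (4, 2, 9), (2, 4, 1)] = 9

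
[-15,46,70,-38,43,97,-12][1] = 46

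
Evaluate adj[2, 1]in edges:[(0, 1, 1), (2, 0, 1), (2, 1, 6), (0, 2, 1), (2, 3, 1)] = 6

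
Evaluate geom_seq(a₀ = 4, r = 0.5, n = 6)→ a_0 = 4*0.5^0 = 4.0
a_1 = 4*0.5^1 = 2.0
a_2 = 4*0.5^2 = 1.0
...
= [4.0, 2.0, 1.0, 0.5, 0.25, 0.125]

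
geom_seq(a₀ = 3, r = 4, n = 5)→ [3, 12, 48, 192, 768]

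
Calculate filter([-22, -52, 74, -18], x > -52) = [-22, 74, -18]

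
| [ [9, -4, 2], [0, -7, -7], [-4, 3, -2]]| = 147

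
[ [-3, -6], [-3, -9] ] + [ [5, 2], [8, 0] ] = [[2, -4], [5, -9]]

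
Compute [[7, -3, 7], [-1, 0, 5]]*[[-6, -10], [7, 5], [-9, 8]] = [[-126, -29], [-39, 50]]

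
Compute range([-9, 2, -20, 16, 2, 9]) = 36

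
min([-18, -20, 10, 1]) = -20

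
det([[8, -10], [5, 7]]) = (8)*(7) - (-10)*(5)
= 106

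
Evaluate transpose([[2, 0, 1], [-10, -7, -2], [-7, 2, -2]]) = [[2, -10, -7], [0, -7, 2], [1, -2, -2]]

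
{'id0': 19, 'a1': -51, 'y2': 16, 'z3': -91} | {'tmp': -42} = {'id0': 19, 'a1': -51, 'y2': 16, 'z3': -91, 'tmp': -42}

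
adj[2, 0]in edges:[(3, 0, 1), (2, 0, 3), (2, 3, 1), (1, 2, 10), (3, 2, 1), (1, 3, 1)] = 3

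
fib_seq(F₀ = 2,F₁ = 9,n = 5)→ [2, 9, 11, 20, 31]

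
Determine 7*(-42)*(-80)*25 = 588000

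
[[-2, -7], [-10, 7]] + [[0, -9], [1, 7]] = [[-2, -16], [-9, 14]]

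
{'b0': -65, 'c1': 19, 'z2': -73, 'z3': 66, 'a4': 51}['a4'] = 51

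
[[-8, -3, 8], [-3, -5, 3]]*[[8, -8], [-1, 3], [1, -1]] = [[-53, 47], [-16, 6]]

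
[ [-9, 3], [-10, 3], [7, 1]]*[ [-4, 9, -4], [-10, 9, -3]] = [[6, -54, 27], [10, -63, 31], [-38, 72, -31]]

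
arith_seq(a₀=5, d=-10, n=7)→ [5, -5, -15, -25, -35, -45, -55]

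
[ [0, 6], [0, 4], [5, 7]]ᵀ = [[0, 0, 5], [6, 4, 7]]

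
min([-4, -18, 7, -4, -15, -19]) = -19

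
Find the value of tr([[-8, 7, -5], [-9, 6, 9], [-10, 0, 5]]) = 3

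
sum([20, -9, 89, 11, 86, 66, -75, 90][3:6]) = 163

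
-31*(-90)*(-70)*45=-8788500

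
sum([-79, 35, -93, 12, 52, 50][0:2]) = -44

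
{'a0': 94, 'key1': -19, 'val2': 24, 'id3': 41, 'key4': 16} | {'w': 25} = {'a0': 94, 'key1': -19, 'val2': 24, 'id3': 41, 'key4': 16, 'w': 25}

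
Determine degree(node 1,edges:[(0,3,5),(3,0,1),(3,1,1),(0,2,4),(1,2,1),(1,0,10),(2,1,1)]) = 4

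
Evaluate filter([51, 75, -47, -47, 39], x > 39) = [51, 75]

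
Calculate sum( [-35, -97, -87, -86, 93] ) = -212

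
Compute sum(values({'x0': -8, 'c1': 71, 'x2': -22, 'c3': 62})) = (-8) + 71 + (-22) + 62
= 103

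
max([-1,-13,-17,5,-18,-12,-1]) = 5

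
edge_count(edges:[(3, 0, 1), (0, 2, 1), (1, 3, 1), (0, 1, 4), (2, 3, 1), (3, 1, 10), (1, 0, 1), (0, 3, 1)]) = 8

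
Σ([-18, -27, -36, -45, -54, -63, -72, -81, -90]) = (-18) + (-27) + (-36) + (-45) + (-54) + (-63) + (-72) + (-81) + (-90)
= -486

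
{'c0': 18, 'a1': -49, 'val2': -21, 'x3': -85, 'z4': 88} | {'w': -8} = {'c0': 18, 'a1': -49, 'val2': -21, 'x3': -85, 'z4': 88, 'w': -8}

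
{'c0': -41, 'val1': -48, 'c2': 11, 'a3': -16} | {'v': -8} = {'c0': -41, 'val1': -48, 'c2': 11, 'a3': -16, 'v': -8}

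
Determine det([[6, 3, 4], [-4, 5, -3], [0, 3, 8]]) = (1)*(6)*det([[5, -3], [3, 8]]) + (-1)*(3)*det([[-4, -3], [0, 8]]) + (1)*(4)*det([[-4, 5], [0, 3]])
= 294 + 96 + -48
= 342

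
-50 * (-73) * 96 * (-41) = -14366400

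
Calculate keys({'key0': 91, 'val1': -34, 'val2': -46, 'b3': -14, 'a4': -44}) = ['key0', 'val1', 'val2', 'b3', 'a4']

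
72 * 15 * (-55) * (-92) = 5464800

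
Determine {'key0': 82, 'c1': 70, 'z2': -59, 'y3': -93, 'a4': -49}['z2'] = -59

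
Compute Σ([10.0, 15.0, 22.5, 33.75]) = 10.0 + 15.0 + 22.5 + 33.75
= 81.25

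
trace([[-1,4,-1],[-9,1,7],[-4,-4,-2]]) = -2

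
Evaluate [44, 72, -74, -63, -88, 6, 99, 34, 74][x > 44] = keep x where x > 44: 44✗, 72✓, -74✗, -63✗, -88✗, 6✗, 99✓, 34✗, 74✓
= [72, 99, 74]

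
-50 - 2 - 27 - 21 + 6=-94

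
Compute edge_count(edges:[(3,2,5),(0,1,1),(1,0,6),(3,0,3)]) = 4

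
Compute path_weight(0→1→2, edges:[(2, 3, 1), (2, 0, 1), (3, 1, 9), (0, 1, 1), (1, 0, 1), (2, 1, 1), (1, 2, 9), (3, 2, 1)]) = w(0→1)=1 + w(1→2)=9
= 10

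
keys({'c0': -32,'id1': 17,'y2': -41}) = ['c0', 'id1', 'y2']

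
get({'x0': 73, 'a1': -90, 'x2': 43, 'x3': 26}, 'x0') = 73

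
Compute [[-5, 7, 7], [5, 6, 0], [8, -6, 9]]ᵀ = [[-5, 5, 8], [7, 6, -6], [7, 0, 9]]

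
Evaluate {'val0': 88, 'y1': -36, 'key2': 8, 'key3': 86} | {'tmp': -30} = {'val0': 88, 'y1': -36, 'key2': 8, 'key3': 86, 'tmp': -30}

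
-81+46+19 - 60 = -76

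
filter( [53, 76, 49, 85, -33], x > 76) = keep x where x > 76: 53✗, 76✗, 49✗, 85✓, -33✗
= [85]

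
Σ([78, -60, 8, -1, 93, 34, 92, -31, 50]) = 78 + (-60) + 8 + (-1) + 93 + 34 + 92 + (-31) + 50
= 263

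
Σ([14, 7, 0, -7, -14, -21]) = 14 + 7 + 0 + (-7) + (-14) + (-21)
= -21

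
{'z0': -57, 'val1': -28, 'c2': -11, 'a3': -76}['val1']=-28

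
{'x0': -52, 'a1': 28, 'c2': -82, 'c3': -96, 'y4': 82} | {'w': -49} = {'x0': -52, 'a1': 28, 'c2': -82, 'c3': -96, 'y4': 82, 'w': -49}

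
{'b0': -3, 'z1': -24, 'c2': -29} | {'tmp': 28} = {'b0': -3, 'z1': -24, 'c2': -29, 'tmp': 28}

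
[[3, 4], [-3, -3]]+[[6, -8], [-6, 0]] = [[9, -4], [-9, -3]]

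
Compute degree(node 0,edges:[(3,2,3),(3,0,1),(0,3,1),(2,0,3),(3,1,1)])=incident: (3,0), (0,3), (2,0)
= 3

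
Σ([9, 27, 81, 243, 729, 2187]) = 3276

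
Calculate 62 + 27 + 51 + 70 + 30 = 240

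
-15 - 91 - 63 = -169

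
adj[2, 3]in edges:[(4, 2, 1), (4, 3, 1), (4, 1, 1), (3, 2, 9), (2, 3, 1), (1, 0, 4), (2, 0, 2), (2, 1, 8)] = 1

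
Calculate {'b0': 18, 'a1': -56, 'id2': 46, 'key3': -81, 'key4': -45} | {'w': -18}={'b0': 18, 'a1': -56, 'id2': 46, 'key3': -81, 'key4': -45, 'w': -18}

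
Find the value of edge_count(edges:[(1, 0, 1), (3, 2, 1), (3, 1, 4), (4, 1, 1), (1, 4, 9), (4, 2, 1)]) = 6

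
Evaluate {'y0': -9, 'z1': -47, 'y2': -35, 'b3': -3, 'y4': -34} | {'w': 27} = {'y0': -9, 'z1': -47, 'y2': -35, 'b3': -3, 'y4': -34, 'w': 27}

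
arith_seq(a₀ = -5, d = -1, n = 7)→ [-5, -6, -7, -8, -9, -10, -11]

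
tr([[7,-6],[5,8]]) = diagonal: 7 + 8
= 15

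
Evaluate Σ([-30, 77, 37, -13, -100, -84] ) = (-30) + 77 + 37 + (-13) + (-100) + (-84)
= -113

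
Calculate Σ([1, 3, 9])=13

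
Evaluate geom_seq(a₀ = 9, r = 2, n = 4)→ a_0 = 9*2^0 = 9
a_1 = 9*2^1 = 18
a_2 = 9*2^2 = 36
...
= [9, 18, 36, 72]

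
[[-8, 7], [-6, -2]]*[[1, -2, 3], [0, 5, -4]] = C[0][0] = (-8)*(1) + (7)*(0) = -8
C[0][1] = (-8)*(-2) + (7)*(5) = 51
C[0][2] = (-8)*(3) + (7)*(-4) = -52
C[1][0] = (-6)*(1) + (-2)*(0) = -6
C[1][1] = (-6)*(-2) + (-2)*(5) = 2
C[1][2] = (-6)*(3) + (-2)*(-4) = -10
= [[-8, 51, -52], [-6, 2, -10]]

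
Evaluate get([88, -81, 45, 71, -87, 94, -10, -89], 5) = 94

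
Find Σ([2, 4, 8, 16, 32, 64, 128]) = 2 + 4 + 8 + 16 + 32 + 64 + 128
= 254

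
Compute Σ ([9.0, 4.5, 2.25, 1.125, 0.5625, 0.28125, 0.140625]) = 9.0 + 4.5 + 2.25 + 1.125 + 0.5625 + 0.28125 + 0.140625
= 17.859375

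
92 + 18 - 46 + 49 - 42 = 71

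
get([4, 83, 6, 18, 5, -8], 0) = 4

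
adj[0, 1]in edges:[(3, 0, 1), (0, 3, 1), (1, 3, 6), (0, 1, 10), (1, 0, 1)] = 10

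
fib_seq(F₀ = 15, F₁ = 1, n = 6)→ F_2 = F_1 + F_0 = 16
F_3 = F_2 + F_1 = 17
F_4 = F_3 + F_2 = 33
...
= [15, 1, 16, 17, 33, 50]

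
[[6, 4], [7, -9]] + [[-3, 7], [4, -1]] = [[3, 11], [11, -10]]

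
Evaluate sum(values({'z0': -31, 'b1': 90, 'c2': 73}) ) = 132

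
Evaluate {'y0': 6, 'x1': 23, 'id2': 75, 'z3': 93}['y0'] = 6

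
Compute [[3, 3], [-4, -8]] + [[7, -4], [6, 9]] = [[10, -1], [2, 1]]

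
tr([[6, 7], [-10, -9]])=-3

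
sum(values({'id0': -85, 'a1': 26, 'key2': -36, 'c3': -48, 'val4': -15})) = (-85) + 26 + (-36) + (-48) + (-15)
= -158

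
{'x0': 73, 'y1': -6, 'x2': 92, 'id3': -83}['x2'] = 92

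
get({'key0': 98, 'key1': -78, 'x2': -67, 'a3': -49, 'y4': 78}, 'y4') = 78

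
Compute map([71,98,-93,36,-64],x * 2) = 71*2=142, 98*2=196, -93*2=-186, 36*2=72, -64*2=-128
= [142, 196, -186, 72, -128]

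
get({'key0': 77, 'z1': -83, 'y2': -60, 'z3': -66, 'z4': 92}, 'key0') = 77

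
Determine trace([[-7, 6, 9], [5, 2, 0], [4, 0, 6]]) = diagonal: (-7) + 2 + 6
= 1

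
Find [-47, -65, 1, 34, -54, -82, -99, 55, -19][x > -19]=[1, 34, 55]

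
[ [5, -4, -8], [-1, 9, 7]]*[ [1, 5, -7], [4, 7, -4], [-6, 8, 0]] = [[37, -67, -19], [-7, 114, -29]]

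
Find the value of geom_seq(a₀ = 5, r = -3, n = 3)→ a_0 = 5*(-3)^0 = 5
a_1 = 5*(-3)^1 = -15
a_2 = 5*(-3)^2 = 45
= [5, -15, 45]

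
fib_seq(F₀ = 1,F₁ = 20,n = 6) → F_2 = F_1 + F_0 = 21
F_3 = F_2 + F_1 = 41
F_4 = F_3 + F_2 = 62
...
= [1, 20, 21, 41, 62, 103]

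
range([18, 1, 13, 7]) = 17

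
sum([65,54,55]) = 65 + 54 + 55
= 174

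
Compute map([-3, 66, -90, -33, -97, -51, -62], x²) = [9, 4356, 8100, 1089, 9409, 2601, 3844]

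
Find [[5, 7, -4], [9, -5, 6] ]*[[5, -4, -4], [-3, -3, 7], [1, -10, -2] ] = C[0][0] = (5)*(5) + (7)*(-3) + (-4)*(1) = 0
C[0][1] = (5)*(-4) + (7)*(-3) + (-4)*(-10) = -1
C[0][2] = (5)*(-4) + (7)*(7) + (-4)*(-2) = 37
C[1][0] = (9)*(5) + (-5)*(-3) + (6)*(1) = 66
C[1][1] = (9)*(-4) + (-5)*(-3) + (6)*(-10) = -81
C[1][2] = (9)*(-4) + (-5)*(7) + (6)*(-2) = -83
= [[0, -1, 37], [66, -81, -83]]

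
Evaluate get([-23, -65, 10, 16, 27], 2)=10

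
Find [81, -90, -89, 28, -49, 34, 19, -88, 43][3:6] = [28, -49, 34]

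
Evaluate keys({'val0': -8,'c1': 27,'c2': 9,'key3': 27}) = ['val0', 'c1', 'c2', 'key3']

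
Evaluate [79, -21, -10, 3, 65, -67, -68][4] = 65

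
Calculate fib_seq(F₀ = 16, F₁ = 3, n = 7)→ [16, 3, 19, 22, 41, 63, 104]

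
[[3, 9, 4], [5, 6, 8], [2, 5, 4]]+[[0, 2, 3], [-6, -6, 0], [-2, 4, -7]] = [[3, 11, 7], [-1, 0, 8], [0, 9, -3]]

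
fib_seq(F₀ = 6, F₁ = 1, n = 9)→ F_2 = F_1 + F_0 = 7
F_3 = F_2 + F_1 = 8
F_4 = F_3 + F_2 = 15
...
= [6, 1, 7, 8, 15, 23, 38, 61, 99]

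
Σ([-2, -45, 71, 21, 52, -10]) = (-2) + (-45) + 71 + 21 + 52 + (-10)
= 87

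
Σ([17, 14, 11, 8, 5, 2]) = 57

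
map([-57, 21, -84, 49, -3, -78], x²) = [3249, 441, 7056, 2401, 9, 6084]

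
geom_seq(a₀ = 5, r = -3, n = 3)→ a_0 = 5*(-3)^0 = 5
a_1 = 5*(-3)^1 = -15
a_2 = 5*(-3)^2 = 45
= [5, -15, 45]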